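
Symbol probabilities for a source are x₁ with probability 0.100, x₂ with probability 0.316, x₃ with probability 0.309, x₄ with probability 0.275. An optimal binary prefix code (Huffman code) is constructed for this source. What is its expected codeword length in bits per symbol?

2 bits/symbol

Repeatedly combine the two least-probable nodes; the expected code length is the sum of the merged weights.
merge 1/10 + 11/40 → 3/8
merge 309/1000 + 79/250 → 5/8
merge 3/8 + 5/8 → 1
L = 3/8 + 5/8 + 1 = 2 bits/symbol.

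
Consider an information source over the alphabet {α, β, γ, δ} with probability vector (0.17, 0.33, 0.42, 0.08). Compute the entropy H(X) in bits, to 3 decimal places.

1.780 bits

H = −Σ pᵢ log₂ pᵢ.
−0.17·log₂(0.17) = 0.4346
−0.33·log₂(0.33) = 0.5278
−0.42·log₂(0.42) = 0.5256
−0.08·log₂(0.08) = 0.2915
Sum ≈ 1.7796 → 1.780 bits.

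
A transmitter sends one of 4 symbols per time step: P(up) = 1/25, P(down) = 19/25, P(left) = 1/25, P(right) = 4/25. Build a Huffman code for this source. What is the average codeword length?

Repeatedly combine the two least-probable nodes; the expected code length is the sum of the merged weights.
merge 1/25 + 1/25 → 2/25
merge 2/25 + 4/25 → 6/25
merge 6/25 + 19/25 → 1
L = 2/25 + 6/25 + 1 = 33/25 = 1.32 bits/symbol.

1.32 bits/symbol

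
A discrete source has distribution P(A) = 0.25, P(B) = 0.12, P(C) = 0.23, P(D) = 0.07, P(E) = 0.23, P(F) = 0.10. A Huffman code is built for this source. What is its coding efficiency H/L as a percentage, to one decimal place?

99.3%

Entropy H = −Σ p log₂ p ≈ 2.4432 bits.
Huffman merges: 7/100+1/10→17/100; 3/25+17/100→29/100; 23/100+23/100→23/50; 1/4+29/100→27/50; 23/50+27/50→1. L = 123/50 ≈ 2.4600.
Efficiency = H/L = 2.4432/2.4600 = 99.3%.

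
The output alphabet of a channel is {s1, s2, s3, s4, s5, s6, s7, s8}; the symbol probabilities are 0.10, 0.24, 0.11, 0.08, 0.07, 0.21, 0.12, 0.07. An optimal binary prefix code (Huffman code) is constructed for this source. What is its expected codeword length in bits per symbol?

2.87 bits/symbol

Repeatedly combine the two least-probable nodes; the expected code length is the sum of the merged weights.
merge 7/100 + 7/100 → 7/50
merge 2/25 + 1/10 → 9/50
merge 11/100 + 3/25 → 23/100
merge 7/50 + 9/50 → 8/25
merge 21/100 + 23/100 → 11/25
merge 6/25 + 8/25 → 14/25
merge 11/25 + 14/25 → 1
L = 7/50 + 9/50 + 23/100 + 8/25 + 11/25 + 14/25 + 1 = 287/100 = 2.87 bits/symbol.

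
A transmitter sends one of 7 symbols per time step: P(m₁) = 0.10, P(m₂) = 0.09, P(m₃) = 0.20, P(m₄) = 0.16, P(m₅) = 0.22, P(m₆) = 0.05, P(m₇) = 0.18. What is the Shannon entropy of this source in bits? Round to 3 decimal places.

2.674 bits

H = −Σ pᵢ log₂ pᵢ.
−0.10·log₂(0.10) = 0.3322
−0.09·log₂(0.09) = 0.3127
−0.20·log₂(0.20) = 0.4644
−0.16·log₂(0.16) = 0.4230
−0.22·log₂(0.22) = 0.4806
−0.05·log₂(0.05) = 0.2161
−0.18·log₂(0.18) = 0.4453
Sum ≈ 2.6742 → 2.674 bits.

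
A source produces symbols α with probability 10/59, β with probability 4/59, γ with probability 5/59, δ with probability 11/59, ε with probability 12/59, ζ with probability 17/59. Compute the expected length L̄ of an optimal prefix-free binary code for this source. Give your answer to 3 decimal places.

2.475 bits/symbol

Repeatedly combine the two least-probable nodes; the expected code length is the sum of the merged weights.
merge 4/59 + 5/59 → 9/59
merge 9/59 + 10/59 → 19/59
merge 11/59 + 12/59 → 23/59
merge 17/59 + 19/59 → 36/59
merge 23/59 + 36/59 → 1
L = 9/59 + 19/59 + 23/59 + 36/59 + 1 = 146/59 ≈ 2.475 bits/symbol.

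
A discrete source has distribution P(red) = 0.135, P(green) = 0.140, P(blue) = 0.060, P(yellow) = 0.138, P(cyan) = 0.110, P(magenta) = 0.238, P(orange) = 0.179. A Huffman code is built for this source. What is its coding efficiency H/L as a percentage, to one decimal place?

98.5%

Entropy H = −Σ p log₂ p ≈ 2.7124 bits.
Huffman merges: 3/50+11/100→17/100; 27/200+69/500→273/1000; 7/50+17/100→31/100; 179/1000+119/500→417/1000; 273/1000+31/100→583/1000; 417/1000+583/1000→1. L = 2753/1000 ≈ 2.7530.
Efficiency = H/L = 2.7124/2.7530 = 98.5%.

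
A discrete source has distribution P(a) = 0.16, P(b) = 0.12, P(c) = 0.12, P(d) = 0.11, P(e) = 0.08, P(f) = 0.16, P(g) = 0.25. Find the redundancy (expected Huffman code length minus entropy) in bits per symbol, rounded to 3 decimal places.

0.028 bits

Entropy H = −Σ p log₂ p ≈ 2.7220 bits.
Huffman merges: 2/25+11/100→19/100; 3/25+3/25→6/25; 4/25+4/25→8/25; 19/100+6/25→43/100; 1/4+8/25→57/100; 43/100+57/100→1. L = 11/4 ≈ 2.7500.
L − H = 2.7500 − 2.7220 = 0.028 bits.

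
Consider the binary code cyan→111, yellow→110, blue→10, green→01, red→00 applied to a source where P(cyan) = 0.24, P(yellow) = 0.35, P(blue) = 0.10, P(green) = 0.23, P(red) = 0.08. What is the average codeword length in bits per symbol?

L̄ = Σ pᵢ·ℓᵢ = 0.24·3 + 0.35·3 + 0.10·2 + 0.23·2 + 0.08·2 = 2.59 bits/symbol.

2.59 bits/symbol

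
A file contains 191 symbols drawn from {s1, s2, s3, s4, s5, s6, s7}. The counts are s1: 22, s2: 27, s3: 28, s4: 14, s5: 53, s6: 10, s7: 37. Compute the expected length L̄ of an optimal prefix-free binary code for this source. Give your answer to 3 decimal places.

2.654 bits/symbol

Probabilities are the counts divided by 191.
Repeatedly combine the two least-probable nodes; the expected code length is the sum of the merged weights.
merge 10/191 + 14/191 → 24/191
merge 22/191 + 24/191 → 46/191
merge 27/191 + 28/191 → 55/191
merge 37/191 + 46/191 → 83/191
merge 53/191 + 55/191 → 108/191
merge 83/191 + 108/191 → 1
L = 24/191 + 46/191 + 55/191 + 83/191 + 108/191 + 1 = 507/191 ≈ 2.654 bits/symbol.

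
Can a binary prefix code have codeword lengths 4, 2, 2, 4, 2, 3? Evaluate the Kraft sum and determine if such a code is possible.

1; yes

With common denominator 2^4 = 16: Σ 2^(−ℓᵢ) = 1/16 + 4/16 + 4/16 + 1/16 + 4/16 + 2/16 = 16/16 = 1.
Kraft's inequality requires Σ ≤ 1; here Σ = 1 ≤ 1, so such a prefix code exists.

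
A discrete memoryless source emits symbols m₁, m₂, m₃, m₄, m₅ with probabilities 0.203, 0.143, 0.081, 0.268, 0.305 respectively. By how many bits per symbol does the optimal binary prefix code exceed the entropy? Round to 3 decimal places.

Entropy H = −Σ p log₂ p ≈ 2.1936 bits.
Huffman merges: 81/1000+143/1000→28/125; 203/1000+28/125→427/1000; 67/250+61/200→573/1000; 427/1000+573/1000→1. L = 278/125 ≈ 2.2240.
L − H = 2.2240 − 2.1936 = 0.030 bits.

0.030 bits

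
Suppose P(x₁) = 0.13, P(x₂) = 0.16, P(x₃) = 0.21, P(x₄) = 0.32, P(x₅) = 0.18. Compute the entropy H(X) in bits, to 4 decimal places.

H = −Σ pᵢ log₂ pᵢ.
−0.13·log₂(0.13) = 0.3826
−0.16·log₂(0.16) = 0.4230
−0.21·log₂(0.21) = 0.4728
−0.32·log₂(0.32) = 0.5260
−0.18·log₂(0.18) = 0.4453
Sum ≈ 2.2498 → 2.2498 bits.

2.2498 bits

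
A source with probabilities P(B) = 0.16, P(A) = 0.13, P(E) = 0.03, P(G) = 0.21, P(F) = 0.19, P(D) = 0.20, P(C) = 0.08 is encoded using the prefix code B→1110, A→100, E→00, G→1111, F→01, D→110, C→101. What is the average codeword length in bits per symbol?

L̄ = Σ pᵢ·ℓᵢ = 0.16·4 + 0.13·3 + 0.03·2 + 0.21·4 + 0.19·2 + 0.20·3 + 0.08·3 = 3.15 bits/symbol.

3.15 bits/symbol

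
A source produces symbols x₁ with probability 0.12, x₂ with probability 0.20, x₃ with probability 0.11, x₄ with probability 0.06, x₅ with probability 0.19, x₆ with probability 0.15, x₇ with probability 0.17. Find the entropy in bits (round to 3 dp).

H = −Σ pᵢ log₂ pᵢ.
−0.12·log₂(0.12) = 0.3671
−0.20·log₂(0.20) = 0.4644
−0.11·log₂(0.11) = 0.3503
−0.06·log₂(0.06) = 0.2435
−0.19·log₂(0.19) = 0.4552
−0.15·log₂(0.15) = 0.4105
−0.17·log₂(0.17) = 0.4346
Sum ≈ 2.7256 → 2.726 bits.

2.726 bits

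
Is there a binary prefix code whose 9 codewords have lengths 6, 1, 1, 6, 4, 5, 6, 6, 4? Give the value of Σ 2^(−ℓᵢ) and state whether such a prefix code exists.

1.21875; no

With common denominator 2^6 = 64: Σ 2^(−ℓᵢ) = 1/64 + 32/64 + 32/64 + 1/64 + 4/64 + 2/64 + 1/64 + 1/64 + 4/64 = 78/64 = 1.21875.
Kraft's inequality requires Σ ≤ 1; here Σ = 1.21875 > 1, so no such prefix code exists.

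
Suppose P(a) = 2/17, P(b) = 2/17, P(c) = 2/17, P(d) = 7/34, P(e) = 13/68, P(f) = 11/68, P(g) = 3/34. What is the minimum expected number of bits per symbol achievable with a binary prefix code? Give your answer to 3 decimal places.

Repeatedly combine the two least-probable nodes; the expected code length is the sum of the merged weights.
merge 3/34 + 2/17 → 7/34
merge 2/17 + 2/17 → 4/17
merge 11/68 + 13/68 → 6/17
merge 7/34 + 7/34 → 7/17
merge 4/17 + 6/17 → 10/17
merge 7/17 + 10/17 → 1
L = 7/34 + 4/17 + 6/17 + 7/17 + 10/17 + 1 = 95/34 ≈ 2.794 bits/symbol.

2.794 bits/symbol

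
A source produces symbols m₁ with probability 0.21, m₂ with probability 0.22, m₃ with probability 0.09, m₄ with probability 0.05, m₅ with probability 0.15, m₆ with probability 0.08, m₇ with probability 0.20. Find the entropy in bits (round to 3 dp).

H = −Σ pᵢ log₂ pᵢ.
−0.21·log₂(0.21) = 0.4728
−0.22·log₂(0.22) = 0.4806
−0.09·log₂(0.09) = 0.3127
−0.05·log₂(0.05) = 0.2161
−0.15·log₂(0.15) = 0.4105
−0.08·log₂(0.08) = 0.2915
−0.20·log₂(0.20) = 0.4644
Sum ≈ 2.6486 → 2.649 bits.

2.649 bits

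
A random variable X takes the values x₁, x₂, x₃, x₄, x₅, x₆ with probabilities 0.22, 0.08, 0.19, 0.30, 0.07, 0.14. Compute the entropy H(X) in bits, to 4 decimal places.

2.4141 bits

H = −Σ pᵢ log₂ pᵢ.
−0.22·log₂(0.22) = 0.4806
−0.08·log₂(0.08) = 0.2915
−0.19·log₂(0.19) = 0.4552
−0.30·log₂(0.30) = 0.5211
−0.07·log₂(0.07) = 0.2686
−0.14·log₂(0.14) = 0.3971
Sum ≈ 2.4141 → 2.4141 bits.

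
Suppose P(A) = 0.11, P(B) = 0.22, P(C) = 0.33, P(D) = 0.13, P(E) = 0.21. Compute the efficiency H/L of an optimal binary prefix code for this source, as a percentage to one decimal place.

98.8%

Entropy H = −Σ p log₂ p ≈ 2.2141 bits.
Huffman merges: 11/100+13/100→6/25; 21/100+11/50→43/100; 6/25+33/100→57/100; 43/100+57/100→1. L = 56/25 ≈ 2.2400.
Efficiency = H/L = 2.2141/2.2400 = 98.8%.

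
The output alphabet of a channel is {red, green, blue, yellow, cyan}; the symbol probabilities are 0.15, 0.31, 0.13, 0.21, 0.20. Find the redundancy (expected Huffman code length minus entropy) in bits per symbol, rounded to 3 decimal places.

0.026 bits

Entropy H = −Σ p log₂ p ≈ 2.2542 bits.
Huffman merges: 13/100+3/20→7/25; 1/5+21/100→41/100; 7/25+31/100→59/100; 41/100+59/100→1. L = 57/25 ≈ 2.2800.
L − H = 2.2800 − 2.2542 = 0.026 bits.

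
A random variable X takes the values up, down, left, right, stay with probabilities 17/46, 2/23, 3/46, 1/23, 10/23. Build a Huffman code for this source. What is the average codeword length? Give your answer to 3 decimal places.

Repeatedly combine the two least-probable nodes; the expected code length is the sum of the merged weights.
merge 1/23 + 3/46 → 5/46
merge 2/23 + 5/46 → 9/46
merge 9/46 + 17/46 → 13/23
merge 10/23 + 13/23 → 1
L = 5/46 + 9/46 + 13/23 + 1 = 43/23 ≈ 1.870 bits/symbol.

1.870 bits/symbol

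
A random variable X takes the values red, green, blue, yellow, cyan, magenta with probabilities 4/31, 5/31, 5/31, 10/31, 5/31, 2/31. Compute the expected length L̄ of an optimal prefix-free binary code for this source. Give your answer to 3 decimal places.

Repeatedly combine the two least-probable nodes; the expected code length is the sum of the merged weights.
merge 2/31 + 4/31 → 6/31
merge 5/31 + 5/31 → 10/31
merge 5/31 + 6/31 → 11/31
merge 10/31 + 10/31 → 20/31
merge 11/31 + 20/31 → 1
L = 6/31 + 10/31 + 11/31 + 20/31 + 1 = 78/31 ≈ 2.516 bits/symbol.

2.516 bits/symbol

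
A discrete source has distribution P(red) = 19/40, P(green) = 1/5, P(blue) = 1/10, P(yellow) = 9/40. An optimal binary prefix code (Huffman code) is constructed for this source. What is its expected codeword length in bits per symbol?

1.825 bits/symbol

Repeatedly combine the two least-probable nodes; the expected code length is the sum of the merged weights.
merge 1/10 + 1/5 → 3/10
merge 9/40 + 3/10 → 21/40
merge 19/40 + 21/40 → 1
L = 3/10 + 21/40 + 1 = 73/40 = 1.825 bits/symbol.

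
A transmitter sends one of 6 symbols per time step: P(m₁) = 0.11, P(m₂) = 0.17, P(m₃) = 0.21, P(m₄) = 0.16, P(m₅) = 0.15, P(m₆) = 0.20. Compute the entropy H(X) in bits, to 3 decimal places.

2.556 bits

H = −Σ pᵢ log₂ pᵢ.
−0.11·log₂(0.11) = 0.3503
−0.17·log₂(0.17) = 0.4346
−0.21·log₂(0.21) = 0.4728
−0.16·log₂(0.16) = 0.4230
−0.15·log₂(0.15) = 0.4105
−0.20·log₂(0.20) = 0.4644
Sum ≈ 2.5556 → 2.556 bits.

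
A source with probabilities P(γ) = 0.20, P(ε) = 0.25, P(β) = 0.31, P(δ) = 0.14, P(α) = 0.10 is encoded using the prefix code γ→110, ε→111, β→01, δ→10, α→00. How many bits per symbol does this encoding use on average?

2.45 bits/symbol

L̄ = Σ pᵢ·ℓᵢ = 0.20·3 + 0.25·3 + 0.31·2 + 0.14·2 + 0.10·2 = 2.45 bits/symbol.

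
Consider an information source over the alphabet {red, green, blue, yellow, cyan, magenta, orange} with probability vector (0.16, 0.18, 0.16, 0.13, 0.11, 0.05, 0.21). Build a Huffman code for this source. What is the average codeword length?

2.77 bits/symbol

Repeatedly combine the two least-probable nodes; the expected code length is the sum of the merged weights.
merge 1/20 + 11/100 → 4/25
merge 13/100 + 4/25 → 29/100
merge 4/25 + 4/25 → 8/25
merge 9/50 + 21/100 → 39/100
merge 29/100 + 8/25 → 61/100
merge 39/100 + 61/100 → 1
L = 4/25 + 29/100 + 8/25 + 39/100 + 61/100 + 1 = 277/100 = 2.77 bits/symbol.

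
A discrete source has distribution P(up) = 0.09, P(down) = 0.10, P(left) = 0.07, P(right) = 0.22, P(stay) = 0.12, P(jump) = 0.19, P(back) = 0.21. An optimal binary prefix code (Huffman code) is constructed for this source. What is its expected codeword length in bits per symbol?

2.73 bits/symbol

Repeatedly combine the two least-probable nodes; the expected code length is the sum of the merged weights.
merge 7/100 + 9/100 → 4/25
merge 1/10 + 3/25 → 11/50
merge 4/25 + 19/100 → 7/20
merge 21/100 + 11/50 → 43/100
merge 11/50 + 7/20 → 57/100
merge 43/100 + 57/100 → 1
L = 4/25 + 11/50 + 7/20 + 43/100 + 57/100 + 1 = 273/100 = 2.73 bits/symbol.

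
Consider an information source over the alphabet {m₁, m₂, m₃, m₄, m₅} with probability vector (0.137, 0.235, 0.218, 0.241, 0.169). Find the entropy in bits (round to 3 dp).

2.291 bits

H = −Σ pᵢ log₂ pᵢ.
−0.137·log₂(0.137) = 0.3929
−0.235·log₂(0.235) = 0.4910
−0.218·log₂(0.218) = 0.4791
−0.241·log₂(0.241) = 0.4947
−0.169·log₂(0.169) = 0.4335
Sum ≈ 2.2912 → 2.291 bits.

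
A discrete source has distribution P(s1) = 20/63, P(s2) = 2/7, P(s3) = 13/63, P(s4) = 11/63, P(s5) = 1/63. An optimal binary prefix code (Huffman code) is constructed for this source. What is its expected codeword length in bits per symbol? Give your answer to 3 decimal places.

2.190 bits/symbol

Repeatedly combine the two least-probable nodes; the expected code length is the sum of the merged weights.
merge 1/63 + 11/63 → 4/21
merge 4/21 + 13/63 → 25/63
merge 2/7 + 20/63 → 38/63
merge 25/63 + 38/63 → 1
L = 4/21 + 25/63 + 38/63 + 1 = 46/21 ≈ 2.190 bits/symbol.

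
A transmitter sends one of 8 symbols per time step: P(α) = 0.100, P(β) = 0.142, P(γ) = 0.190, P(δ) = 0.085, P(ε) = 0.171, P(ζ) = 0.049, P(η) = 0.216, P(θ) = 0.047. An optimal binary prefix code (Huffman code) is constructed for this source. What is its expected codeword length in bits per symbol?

2.871 bits/symbol

Repeatedly combine the two least-probable nodes; the expected code length is the sum of the merged weights.
merge 47/1000 + 49/1000 → 12/125
merge 17/200 + 12/125 → 181/1000
merge 1/10 + 71/500 → 121/500
merge 171/1000 + 181/1000 → 44/125
merge 19/100 + 27/125 → 203/500
merge 121/500 + 44/125 → 297/500
merge 203/500 + 297/500 → 1
L = 12/125 + 181/1000 + 121/500 + 44/125 + 203/500 + 297/500 + 1 = 2871/1000 = 2.871 bits/symbol.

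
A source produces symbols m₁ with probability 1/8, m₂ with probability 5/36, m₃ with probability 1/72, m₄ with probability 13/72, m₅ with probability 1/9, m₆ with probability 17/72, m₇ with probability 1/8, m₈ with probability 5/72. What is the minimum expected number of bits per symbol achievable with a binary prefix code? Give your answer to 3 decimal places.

2.847 bits/symbol

Repeatedly combine the two least-probable nodes; the expected code length is the sum of the merged weights.
merge 1/72 + 5/72 → 1/12
merge 1/12 + 1/9 → 7/36
merge 1/8 + 1/8 → 1/4
merge 5/36 + 13/72 → 23/72
merge 7/36 + 17/72 → 31/72
merge 1/4 + 23/72 → 41/72
merge 31/72 + 41/72 → 1
L = 1/12 + 7/36 + 1/4 + 23/72 + 31/72 + 41/72 + 1 = 205/72 ≈ 2.847 bits/symbol.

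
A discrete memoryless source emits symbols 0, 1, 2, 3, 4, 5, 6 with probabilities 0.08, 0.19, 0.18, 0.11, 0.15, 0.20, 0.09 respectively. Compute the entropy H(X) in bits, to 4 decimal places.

2.7299 bits

H = −Σ pᵢ log₂ pᵢ.
−0.08·log₂(0.08) = 0.2915
−0.19·log₂(0.19) = 0.4552
−0.18·log₂(0.18) = 0.4453
−0.11·log₂(0.11) = 0.3503
−0.15·log₂(0.15) = 0.4105
−0.20·log₂(0.20) = 0.4644
−0.09·log₂(0.09) = 0.3127
Sum ≈ 2.7299 → 2.7299 bits.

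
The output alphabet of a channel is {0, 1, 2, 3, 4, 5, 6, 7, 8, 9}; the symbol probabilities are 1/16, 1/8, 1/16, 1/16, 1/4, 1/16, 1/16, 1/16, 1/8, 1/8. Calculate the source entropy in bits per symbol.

Each probability is a power of 1/2, so log₂(1/p) is an integer.
H = Σ p·log₂(1/p) = 1/16·4 + 1/8·3 + 1/16·4 + 1/16·4 + 1/4·2 + 1/16·4 + 1/16·4 + 1/16·4 + 1/8·3 + 1/8·3 = 3.125 bits.

3.125 bits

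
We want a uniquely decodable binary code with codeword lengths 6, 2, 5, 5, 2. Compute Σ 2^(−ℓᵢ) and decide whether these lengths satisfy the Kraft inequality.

With common denominator 2^6 = 64: Σ 2^(−ℓᵢ) = 1/64 + 16/64 + 2/64 + 2/64 + 16/64 = 37/64 = 0.578125.
Kraft's inequality requires Σ ≤ 1; here Σ = 0.578125 ≤ 1, so such a prefix code exists.

0.578125; yes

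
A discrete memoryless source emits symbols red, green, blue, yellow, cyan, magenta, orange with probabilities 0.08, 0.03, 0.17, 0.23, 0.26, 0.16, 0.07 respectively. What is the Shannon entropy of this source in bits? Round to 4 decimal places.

H = −Σ pᵢ log₂ pᵢ.
−0.08·log₂(0.08) = 0.2915
−0.03·log₂(0.03) = 0.1518
−0.17·log₂(0.17) = 0.4346
−0.23·log₂(0.23) = 0.4877
−0.26·log₂(0.26) = 0.5053
−0.16·log₂(0.16) = 0.4230
−0.07·log₂(0.07) = 0.2686
Sum ≈ 2.5624 → 2.5624 bits.

2.5624 bits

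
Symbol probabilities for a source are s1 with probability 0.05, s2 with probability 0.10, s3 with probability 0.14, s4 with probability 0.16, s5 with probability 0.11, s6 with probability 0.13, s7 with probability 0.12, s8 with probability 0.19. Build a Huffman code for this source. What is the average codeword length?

2.96 bits/symbol

Repeatedly combine the two least-probable nodes; the expected code length is the sum of the merged weights.
merge 1/20 + 1/10 → 3/20
merge 11/100 + 3/25 → 23/100
merge 13/100 + 7/50 → 27/100
merge 3/20 + 4/25 → 31/100
merge 19/100 + 23/100 → 21/50
merge 27/100 + 31/100 → 29/50
merge 21/50 + 29/50 → 1
L = 3/20 + 23/100 + 27/100 + 31/100 + 21/50 + 29/50 + 1 = 74/25 = 2.96 bits/symbol.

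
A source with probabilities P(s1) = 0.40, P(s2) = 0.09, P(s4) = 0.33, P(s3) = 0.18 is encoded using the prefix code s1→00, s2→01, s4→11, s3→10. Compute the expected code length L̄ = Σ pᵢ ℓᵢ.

L̄ = Σ pᵢ·ℓᵢ = 0.40·2 + 0.09·2 + 0.33·2 + 0.18·2 = 2 bits/symbol.

2 bits/symbol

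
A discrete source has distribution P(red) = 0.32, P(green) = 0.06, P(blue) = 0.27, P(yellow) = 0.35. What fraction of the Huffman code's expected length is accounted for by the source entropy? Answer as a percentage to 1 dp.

Entropy H = −Σ p log₂ p ≈ 1.8097 bits.
Huffman merges: 3/50+27/100→33/100; 8/25+33/100→13/20; 7/20+13/20→1. L = 99/50 ≈ 1.9800.
Efficiency = H/L = 1.8097/1.9800 = 91.4%.

91.4%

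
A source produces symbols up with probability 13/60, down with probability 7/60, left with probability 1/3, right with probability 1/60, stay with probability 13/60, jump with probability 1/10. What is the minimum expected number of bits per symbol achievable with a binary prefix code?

Repeatedly combine the two least-probable nodes; the expected code length is the sum of the merged weights.
merge 1/60 + 1/10 → 7/60
merge 7/60 + 7/60 → 7/30
merge 13/60 + 13/60 → 13/30
merge 7/30 + 1/3 → 17/30
merge 13/30 + 17/30 → 1
L = 7/60 + 7/30 + 13/30 + 17/30 + 1 = 47/20 = 2.35 bits/symbol.

2.35 bits/symbol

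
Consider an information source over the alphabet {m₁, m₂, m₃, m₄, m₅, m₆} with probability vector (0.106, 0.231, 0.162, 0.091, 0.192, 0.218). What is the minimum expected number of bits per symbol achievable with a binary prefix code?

Repeatedly combine the two least-probable nodes; the expected code length is the sum of the merged weights.
merge 91/1000 + 53/500 → 197/1000
merge 81/500 + 24/125 → 177/500
merge 197/1000 + 109/500 → 83/200
merge 231/1000 + 177/500 → 117/200
merge 83/200 + 117/200 → 1
L = 197/1000 + 177/500 + 83/200 + 117/200 + 1 = 2551/1000 = 2.551 bits/symbol.

2.551 bits/symbol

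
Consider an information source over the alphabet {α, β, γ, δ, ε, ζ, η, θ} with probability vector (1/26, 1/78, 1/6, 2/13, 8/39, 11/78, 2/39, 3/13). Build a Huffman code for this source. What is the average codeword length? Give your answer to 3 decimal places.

Repeatedly combine the two least-probable nodes; the expected code length is the sum of the merged weights.
merge 1/78 + 1/26 → 2/39
merge 2/39 + 2/39 → 4/39
merge 4/39 + 11/78 → 19/78
merge 2/13 + 1/6 → 25/78
merge 8/39 + 3/13 → 17/39
merge 19/78 + 25/78 → 22/39
merge 17/39 + 22/39 → 1
L = 2/39 + 4/39 + 19/78 + 25/78 + 17/39 + 22/39 + 1 = 106/39 ≈ 2.718 bits/symbol.

2.718 bits/symbol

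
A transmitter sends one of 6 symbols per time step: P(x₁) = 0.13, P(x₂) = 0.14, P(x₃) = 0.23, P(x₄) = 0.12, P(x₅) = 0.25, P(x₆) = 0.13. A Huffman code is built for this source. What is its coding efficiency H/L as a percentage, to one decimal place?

99.9%

Entropy H = −Σ p log₂ p ≈ 2.5171 bits.
Huffman merges: 3/25+13/100→1/4; 13/100+7/50→27/100; 23/100+1/4→12/25; 1/4+27/100→13/25; 12/25+13/25→1. L = 63/25 ≈ 2.5200.
Efficiency = H/L = 2.5171/2.5200 = 99.9%.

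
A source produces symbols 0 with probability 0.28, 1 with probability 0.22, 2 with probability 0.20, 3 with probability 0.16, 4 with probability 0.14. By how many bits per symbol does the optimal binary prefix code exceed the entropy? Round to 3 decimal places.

0.021 bits

Entropy H = −Σ p log₂ p ≈ 2.2793 bits.
Huffman merges: 7/50+4/25→3/10; 1/5+11/50→21/50; 7/25+3/10→29/50; 21/50+29/50→1. L = 23/10 ≈ 2.3000.
L − H = 2.3000 − 2.2793 = 0.021 bits.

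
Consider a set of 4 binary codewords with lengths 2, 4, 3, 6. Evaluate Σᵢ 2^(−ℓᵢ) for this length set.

0.453125

With common denominator 2^6 = 64: Σ 2^(−ℓᵢ) = 16/64 + 4/64 + 8/64 + 1/64 = 29/64 = 0.453125.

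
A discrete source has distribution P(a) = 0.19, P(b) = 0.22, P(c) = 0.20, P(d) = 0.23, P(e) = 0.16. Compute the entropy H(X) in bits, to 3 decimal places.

2.311 bits

H = −Σ pᵢ log₂ pᵢ.
−0.19·log₂(0.19) = 0.4552
−0.22·log₂(0.22) = 0.4806
−0.20·log₂(0.20) = 0.4644
−0.23·log₂(0.23) = 0.4877
−0.16·log₂(0.16) = 0.4230
Sum ≈ 2.3109 → 2.311 bits.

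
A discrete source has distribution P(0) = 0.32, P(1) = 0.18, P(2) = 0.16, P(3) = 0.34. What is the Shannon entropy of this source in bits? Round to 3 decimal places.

1.924 bits

H = −Σ pᵢ log₂ pᵢ.
−0.32·log₂(0.32) = 0.5260
−0.18·log₂(0.18) = 0.4453
−0.16·log₂(0.16) = 0.4230
−0.34·log₂(0.34) = 0.5292
Sum ≈ 1.9235 → 1.924 bits.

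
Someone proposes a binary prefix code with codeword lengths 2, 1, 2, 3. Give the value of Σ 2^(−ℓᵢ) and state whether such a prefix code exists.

1.125; no

With common denominator 2^3 = 8: Σ 2^(−ℓᵢ) = 2/8 + 4/8 + 2/8 + 1/8 = 9/8 = 1.125.
Kraft's inequality requires Σ ≤ 1; here Σ = 1.125 > 1, so no such prefix code exists.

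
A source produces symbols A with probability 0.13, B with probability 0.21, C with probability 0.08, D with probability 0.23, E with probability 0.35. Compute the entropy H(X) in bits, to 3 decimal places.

2.165 bits

H = −Σ pᵢ log₂ pᵢ.
−0.13·log₂(0.13) = 0.3826
−0.21·log₂(0.21) = 0.4728
−0.08·log₂(0.08) = 0.2915
−0.23·log₂(0.23) = 0.4877
−0.35·log₂(0.35) = 0.5301
Sum ≈ 2.1647 → 2.165 bits.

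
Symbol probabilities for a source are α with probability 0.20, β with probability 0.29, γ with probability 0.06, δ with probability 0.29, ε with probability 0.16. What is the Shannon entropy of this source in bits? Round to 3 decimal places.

2.167 bits

H = −Σ pᵢ log₂ pᵢ.
−0.20·log₂(0.20) = 0.4644
−0.29·log₂(0.29) = 0.5179
−0.06·log₂(0.06) = 0.2435
−0.29·log₂(0.29) = 0.5179
−0.16·log₂(0.16) = 0.4230
Sum ≈ 2.1667 → 2.167 bits.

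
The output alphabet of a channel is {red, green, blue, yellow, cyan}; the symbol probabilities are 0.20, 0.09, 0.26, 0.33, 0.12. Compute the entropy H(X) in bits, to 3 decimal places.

2.177 bits

H = −Σ pᵢ log₂ pᵢ.
−0.20·log₂(0.20) = 0.4644
−0.09·log₂(0.09) = 0.3127
−0.26·log₂(0.26) = 0.5053
−0.33·log₂(0.33) = 0.5278
−0.12·log₂(0.12) = 0.3671
Sum ≈ 2.1772 → 2.177 bits.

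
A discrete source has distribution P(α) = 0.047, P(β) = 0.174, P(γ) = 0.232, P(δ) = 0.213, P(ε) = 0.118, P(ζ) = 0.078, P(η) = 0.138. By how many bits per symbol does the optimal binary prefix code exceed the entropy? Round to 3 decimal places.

0.024 bits

Entropy H = −Σ p log₂ p ≈ 2.6557 bits.
Huffman merges: 47/1000+39/500→1/8; 59/500+1/8→243/1000; 69/500+87/500→39/125; 213/1000+29/125→89/200; 243/1000+39/125→111/200; 89/200+111/200→1. L = 67/25 ≈ 2.6800.
L − H = 2.6800 − 2.6557 = 0.024 bits.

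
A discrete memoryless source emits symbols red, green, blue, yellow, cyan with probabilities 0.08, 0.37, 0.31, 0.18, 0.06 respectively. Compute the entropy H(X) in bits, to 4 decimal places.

H = −Σ pᵢ log₂ pᵢ.
−0.08·log₂(0.08) = 0.2915
−0.37·log₂(0.37) = 0.5307
−0.31·log₂(0.31) = 0.5238
−0.18·log₂(0.18) = 0.4453
−0.06·log₂(0.06) = 0.2435
Sum ≈ 2.0349 → 2.0349 bits.

2.0349 bits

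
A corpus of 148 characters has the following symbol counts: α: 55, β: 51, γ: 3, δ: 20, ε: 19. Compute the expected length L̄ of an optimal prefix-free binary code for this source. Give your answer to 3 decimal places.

2.061 bits/symbol

Probabilities are the counts divided by 148.
Repeatedly combine the two least-probable nodes; the expected code length is the sum of the merged weights.
merge 3/148 + 19/148 → 11/74
merge 5/37 + 11/74 → 21/74
merge 21/74 + 51/148 → 93/148
merge 55/148 + 93/148 → 1
L = 11/74 + 21/74 + 93/148 + 1 = 305/148 ≈ 2.061 bits/symbol.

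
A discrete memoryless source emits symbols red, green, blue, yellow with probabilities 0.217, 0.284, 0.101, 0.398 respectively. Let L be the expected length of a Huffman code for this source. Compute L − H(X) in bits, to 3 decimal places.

0.063 bits

Entropy H = −Σ p log₂ p ≈ 1.8571 bits.
Huffman merges: 101/1000+217/1000→159/500; 71/250+159/500→301/500; 199/500+301/500→1. L = 48/25 ≈ 1.9200.
L − H = 1.9200 − 1.8571 = 0.063 bits.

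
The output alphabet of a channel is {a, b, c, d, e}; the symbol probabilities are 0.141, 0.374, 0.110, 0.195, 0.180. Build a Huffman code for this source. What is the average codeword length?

2.251 bits/symbol

Repeatedly combine the two least-probable nodes; the expected code length is the sum of the merged weights.
merge 11/100 + 141/1000 → 251/1000
merge 9/50 + 39/200 → 3/8
merge 251/1000 + 187/500 → 5/8
merge 3/8 + 5/8 → 1
L = 251/1000 + 3/8 + 5/8 + 1 = 2251/1000 = 2.251 bits/symbol.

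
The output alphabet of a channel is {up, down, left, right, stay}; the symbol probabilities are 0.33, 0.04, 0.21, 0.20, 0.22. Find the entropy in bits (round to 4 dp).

H = −Σ pᵢ log₂ pᵢ.
−0.33·log₂(0.33) = 0.5278
−0.04·log₂(0.04) = 0.1858
−0.21·log₂(0.21) = 0.4728
−0.20·log₂(0.20) = 0.4644
−0.22·log₂(0.22) = 0.4806
Sum ≈ 2.1314 → 2.1314 bits.

2.1314 bits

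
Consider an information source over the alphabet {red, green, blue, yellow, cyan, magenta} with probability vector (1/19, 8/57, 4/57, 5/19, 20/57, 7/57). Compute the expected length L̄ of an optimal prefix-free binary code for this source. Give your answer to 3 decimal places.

Repeatedly combine the two least-probable nodes; the expected code length is the sum of the merged weights.
merge 1/19 + 4/57 → 7/57
merge 7/57 + 7/57 → 14/57
merge 8/57 + 14/57 → 22/57
merge 5/19 + 20/57 → 35/57
merge 22/57 + 35/57 → 1
L = 7/57 + 14/57 + 22/57 + 35/57 + 1 = 45/19 ≈ 2.368 bits/symbol.

2.368 bits/symbol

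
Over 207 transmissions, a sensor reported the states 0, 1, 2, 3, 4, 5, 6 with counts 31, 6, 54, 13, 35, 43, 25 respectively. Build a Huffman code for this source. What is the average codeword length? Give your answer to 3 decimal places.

2.623 bits/symbol

Probabilities are the counts divided by 207.
Repeatedly combine the two least-probable nodes; the expected code length is the sum of the merged weights.
merge 2/69 + 13/207 → 19/207
merge 19/207 + 25/207 → 44/207
merge 31/207 + 35/207 → 22/69
merge 43/207 + 44/207 → 29/69
merge 6/23 + 22/69 → 40/69
merge 29/69 + 40/69 → 1
L = 19/207 + 44/207 + 22/69 + 29/69 + 40/69 + 1 = 181/69 ≈ 2.623 bits/symbol.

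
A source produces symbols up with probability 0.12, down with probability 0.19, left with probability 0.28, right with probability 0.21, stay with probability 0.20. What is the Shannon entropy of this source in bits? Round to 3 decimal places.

H = −Σ pᵢ log₂ pᵢ.
−0.12·log₂(0.12) = 0.3671
−0.19·log₂(0.19) = 0.4552
−0.28·log₂(0.28) = 0.5142
−0.21·log₂(0.21) = 0.4728
−0.20·log₂(0.20) = 0.4644
Sum ≈ 2.2737 → 2.274 bits.

2.274 bits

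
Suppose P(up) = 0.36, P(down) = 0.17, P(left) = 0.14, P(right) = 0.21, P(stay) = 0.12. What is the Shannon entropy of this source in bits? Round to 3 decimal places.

2.202 bits

H = −Σ pᵢ log₂ pᵢ.
−0.36·log₂(0.36) = 0.5306
−0.17·log₂(0.17) = 0.4346
−0.14·log₂(0.14) = 0.3971
−0.21·log₂(0.21) = 0.4728
−0.12·log₂(0.12) = 0.3671
Sum ≈ 2.2022 → 2.202 bits.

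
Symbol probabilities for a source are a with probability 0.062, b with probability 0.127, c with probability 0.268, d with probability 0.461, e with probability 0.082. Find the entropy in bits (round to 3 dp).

1.947 bits

H = −Σ pᵢ log₂ pᵢ.
−0.062·log₂(0.062) = 0.2487
−0.127·log₂(0.127) = 0.3781
−0.268·log₂(0.268) = 0.5091
−0.461·log₂(0.461) = 0.5150
−0.082·log₂(0.082) = 0.2959
Sum ≈ 1.9468 → 1.947 bits.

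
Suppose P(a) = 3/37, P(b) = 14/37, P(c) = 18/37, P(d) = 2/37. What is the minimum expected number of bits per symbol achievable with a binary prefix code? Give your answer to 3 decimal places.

Repeatedly combine the two least-probable nodes; the expected code length is the sum of the merged weights.
merge 2/37 + 3/37 → 5/37
merge 5/37 + 14/37 → 19/37
merge 18/37 + 19/37 → 1
L = 5/37 + 19/37 + 1 = 61/37 ≈ 1.649 bits/symbol.

1.649 bits/symbol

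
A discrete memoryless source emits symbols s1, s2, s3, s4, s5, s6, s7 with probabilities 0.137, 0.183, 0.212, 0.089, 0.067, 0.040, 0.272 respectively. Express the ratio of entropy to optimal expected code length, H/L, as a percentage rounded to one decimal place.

98.5%

Entropy H = −Σ p log₂ p ≈ 2.5842 bits.
Huffman merges: 1/25+67/1000→107/1000; 89/1000+107/1000→49/250; 137/1000+183/1000→8/25; 49/250+53/250→51/125; 34/125+8/25→74/125; 51/125+74/125→1. L = 2623/1000 ≈ 2.6230.
Efficiency = H/L = 2.5842/2.6230 = 98.5%.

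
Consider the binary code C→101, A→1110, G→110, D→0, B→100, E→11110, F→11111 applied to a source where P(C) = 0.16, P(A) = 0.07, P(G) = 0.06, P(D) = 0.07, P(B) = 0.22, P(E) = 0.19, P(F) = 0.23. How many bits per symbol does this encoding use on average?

L̄ = Σ pᵢ·ℓᵢ = 0.16·3 + 0.07·4 + 0.06·3 + 0.07·1 + 0.22·3 + 0.19·5 + 0.23·5 = 3.77 bits/symbol.

3.77 bits/symbol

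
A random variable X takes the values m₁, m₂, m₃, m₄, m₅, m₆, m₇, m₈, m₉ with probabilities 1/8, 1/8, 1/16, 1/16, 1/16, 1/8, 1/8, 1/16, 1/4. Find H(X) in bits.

Each probability is a power of 1/2, so log₂(1/p) is an integer.
H = Σ p·log₂(1/p) = 1/8·3 + 1/8·3 + 1/16·4 + 1/16·4 + 1/16·4 + 1/8·3 + 1/8·3 + 1/16·4 + 1/4·2 = 3 bits.

3 bits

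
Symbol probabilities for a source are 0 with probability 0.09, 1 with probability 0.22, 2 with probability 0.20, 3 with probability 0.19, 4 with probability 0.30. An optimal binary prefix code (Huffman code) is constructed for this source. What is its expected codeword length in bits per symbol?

2.28 bits/symbol

Repeatedly combine the two least-probable nodes; the expected code length is the sum of the merged weights.
merge 9/100 + 19/100 → 7/25
merge 1/5 + 11/50 → 21/50
merge 7/25 + 3/10 → 29/50
merge 21/50 + 29/50 → 1
L = 7/25 + 21/50 + 29/50 + 1 = 57/25 = 2.28 bits/symbol.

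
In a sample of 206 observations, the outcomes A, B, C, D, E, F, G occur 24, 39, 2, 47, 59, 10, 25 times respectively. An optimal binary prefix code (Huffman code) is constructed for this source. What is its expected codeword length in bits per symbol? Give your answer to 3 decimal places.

2.529 bits/symbol

Probabilities are the counts divided by 206.
Repeatedly combine the two least-probable nodes; the expected code length is the sum of the merged weights.
merge 1/103 + 5/103 → 6/103
merge 6/103 + 12/103 → 18/103
merge 25/206 + 18/103 → 61/206
merge 39/206 + 47/206 → 43/103
merge 59/206 + 61/206 → 60/103
merge 43/103 + 60/103 → 1
L = 6/103 + 18/103 + 61/206 + 43/103 + 60/103 + 1 = 521/206 ≈ 2.529 bits/symbol.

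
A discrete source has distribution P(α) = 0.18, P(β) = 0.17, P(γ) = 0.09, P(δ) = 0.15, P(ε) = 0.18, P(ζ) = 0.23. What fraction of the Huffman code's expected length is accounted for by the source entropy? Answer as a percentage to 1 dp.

Entropy H = −Σ p log₂ p ≈ 2.5361 bits.
Huffman merges: 9/100+3/20→6/25; 17/100+9/50→7/20; 9/50+23/100→41/100; 6/25+7/20→59/100; 41/100+59/100→1. L = 259/100 ≈ 2.5900.
Efficiency = H/L = 2.5361/2.5900 = 97.9%.

97.9%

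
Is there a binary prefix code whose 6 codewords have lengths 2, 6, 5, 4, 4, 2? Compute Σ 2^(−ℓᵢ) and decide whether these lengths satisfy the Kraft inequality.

0.671875; yes

With common denominator 2^6 = 64: Σ 2^(−ℓᵢ) = 16/64 + 1/64 + 2/64 + 4/64 + 4/64 + 16/64 = 43/64 = 0.671875.
Kraft's inequality requires Σ ≤ 1; here Σ = 0.671875 ≤ 1, so such a prefix code exists.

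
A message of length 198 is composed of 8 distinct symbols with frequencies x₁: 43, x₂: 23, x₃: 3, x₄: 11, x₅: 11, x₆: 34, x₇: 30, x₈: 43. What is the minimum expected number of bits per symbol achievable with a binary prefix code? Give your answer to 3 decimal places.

Probabilities are the counts divided by 198.
Repeatedly combine the two least-probable nodes; the expected code length is the sum of the merged weights.
merge 1/66 + 1/18 → 7/99
merge 1/18 + 7/99 → 25/198
merge 23/198 + 25/198 → 8/33
merge 5/33 + 17/99 → 32/99
merge 43/198 + 43/198 → 43/99
merge 8/33 + 32/99 → 56/99
merge 43/99 + 56/99 → 1
L = 7/99 + 25/198 + 8/33 + 32/99 + 43/99 + 56/99 + 1 = 547/198 ≈ 2.763 bits/symbol.

2.763 bits/symbol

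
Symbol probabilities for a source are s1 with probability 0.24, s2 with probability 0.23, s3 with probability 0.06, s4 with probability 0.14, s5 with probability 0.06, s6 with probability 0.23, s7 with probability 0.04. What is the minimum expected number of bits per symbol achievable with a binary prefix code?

2.56 bits/symbol

Repeatedly combine the two least-probable nodes; the expected code length is the sum of the merged weights.
merge 1/25 + 3/50 → 1/10
merge 3/50 + 1/10 → 4/25
merge 7/50 + 4/25 → 3/10
merge 23/100 + 23/100 → 23/50
merge 6/25 + 3/10 → 27/50
merge 23/50 + 27/50 → 1
L = 1/10 + 4/25 + 3/10 + 23/50 + 27/50 + 1 = 64/25 = 2.56 bits/symbol.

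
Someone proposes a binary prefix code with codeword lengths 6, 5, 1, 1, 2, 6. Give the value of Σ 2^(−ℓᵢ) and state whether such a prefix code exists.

1.3125; no

With common denominator 2^6 = 64: Σ 2^(−ℓᵢ) = 1/64 + 2/64 + 32/64 + 32/64 + 16/64 + 1/64 = 84/64 = 1.3125.
Kraft's inequality requires Σ ≤ 1; here Σ = 1.3125 > 1, so no such prefix code exists.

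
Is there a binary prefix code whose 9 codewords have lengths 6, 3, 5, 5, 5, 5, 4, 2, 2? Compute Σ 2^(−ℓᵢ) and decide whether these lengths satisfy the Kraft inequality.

0.828125; yes

With common denominator 2^6 = 64: Σ 2^(−ℓᵢ) = 1/64 + 8/64 + 2/64 + 2/64 + 2/64 + 2/64 + 4/64 + 16/64 + 16/64 = 53/64 = 0.828125.
Kraft's inequality requires Σ ≤ 1; here Σ = 0.828125 ≤ 1, so such a prefix code exists.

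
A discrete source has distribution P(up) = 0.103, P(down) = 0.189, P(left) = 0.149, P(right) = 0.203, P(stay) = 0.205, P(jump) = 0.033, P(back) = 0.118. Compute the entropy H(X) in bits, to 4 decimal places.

2.6632 bits

H = −Σ pᵢ log₂ pᵢ.
−0.103·log₂(0.103) = 0.3378
−0.189·log₂(0.189) = 0.4543
−0.149·log₂(0.149) = 0.4092
−0.203·log₂(0.203) = 0.4670
−0.205·log₂(0.205) = 0.4687
−0.033·log₂(0.033) = 0.1624
−0.118·log₂(0.118) = 0.3638
Sum ≈ 2.6632 → 2.6632 bits.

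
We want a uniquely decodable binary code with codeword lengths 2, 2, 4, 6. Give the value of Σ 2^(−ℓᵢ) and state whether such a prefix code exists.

0.578125; yes

With common denominator 2^6 = 64: Σ 2^(−ℓᵢ) = 16/64 + 16/64 + 4/64 + 1/64 = 37/64 = 0.578125.
Kraft's inequality requires Σ ≤ 1; here Σ = 0.578125 ≤ 1, so such a prefix code exists.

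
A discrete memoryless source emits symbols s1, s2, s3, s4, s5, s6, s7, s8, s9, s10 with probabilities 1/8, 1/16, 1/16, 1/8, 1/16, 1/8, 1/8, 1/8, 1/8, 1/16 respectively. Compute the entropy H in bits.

3.25 bits

Each probability is a power of 1/2, so log₂(1/p) is an integer.
H = Σ p·log₂(1/p) = 1/8·3 + 1/16·4 + 1/16·4 + 1/8·3 + 1/16·4 + 1/8·3 + 1/8·3 + 1/8·3 + 1/8·3 + 1/16·4 = 3.25 bits.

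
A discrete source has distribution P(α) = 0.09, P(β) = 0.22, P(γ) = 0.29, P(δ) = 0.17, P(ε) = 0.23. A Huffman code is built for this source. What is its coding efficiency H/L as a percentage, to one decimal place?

98.8%

Entropy H = −Σ p log₂ p ≈ 2.2334 bits.
Huffman merges: 9/100+17/100→13/50; 11/50+23/100→9/20; 13/50+29/100→11/20; 9/20+11/20→1. L = 113/50 ≈ 2.2600.
Efficiency = H/L = 2.2334/2.2600 = 98.8%.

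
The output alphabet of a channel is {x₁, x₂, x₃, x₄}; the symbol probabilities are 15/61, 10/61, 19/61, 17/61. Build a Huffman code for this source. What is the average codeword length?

2 bits/symbol

Repeatedly combine the two least-probable nodes; the expected code length is the sum of the merged weights.
merge 10/61 + 15/61 → 25/61
merge 17/61 + 19/61 → 36/61
merge 25/61 + 36/61 → 1
L = 25/61 + 36/61 + 1 = 2 bits/symbol.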